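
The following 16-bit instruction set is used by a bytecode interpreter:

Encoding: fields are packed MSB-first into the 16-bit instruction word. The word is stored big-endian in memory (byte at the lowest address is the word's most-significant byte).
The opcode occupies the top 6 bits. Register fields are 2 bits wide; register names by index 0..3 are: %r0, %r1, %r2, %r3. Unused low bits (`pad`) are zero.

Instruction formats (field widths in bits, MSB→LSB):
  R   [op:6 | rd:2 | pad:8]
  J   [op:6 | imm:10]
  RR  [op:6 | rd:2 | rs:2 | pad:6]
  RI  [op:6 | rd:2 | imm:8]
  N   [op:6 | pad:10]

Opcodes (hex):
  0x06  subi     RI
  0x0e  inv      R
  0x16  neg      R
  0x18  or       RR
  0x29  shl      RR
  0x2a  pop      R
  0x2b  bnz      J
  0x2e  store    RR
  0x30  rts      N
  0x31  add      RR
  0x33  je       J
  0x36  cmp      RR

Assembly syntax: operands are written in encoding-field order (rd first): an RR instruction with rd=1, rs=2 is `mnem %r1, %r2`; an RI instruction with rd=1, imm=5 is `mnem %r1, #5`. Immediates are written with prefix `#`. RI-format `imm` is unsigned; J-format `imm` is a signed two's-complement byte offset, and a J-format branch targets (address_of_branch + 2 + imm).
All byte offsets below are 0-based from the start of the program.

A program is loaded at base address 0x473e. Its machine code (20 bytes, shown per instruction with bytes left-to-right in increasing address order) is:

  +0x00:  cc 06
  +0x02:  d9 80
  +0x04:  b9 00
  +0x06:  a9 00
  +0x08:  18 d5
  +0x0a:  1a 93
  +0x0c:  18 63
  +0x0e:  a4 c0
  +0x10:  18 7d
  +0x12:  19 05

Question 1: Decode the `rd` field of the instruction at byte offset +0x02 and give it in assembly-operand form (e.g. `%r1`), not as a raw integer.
%r1

@+02  big-endian(d9 80) = 0xd980
  top 6b → 0x36 → cmp [RR]
  rd: (w>>8)&0x3=0x1 → %r1
  rs: (w>>6)&0x3=0x2 → %r2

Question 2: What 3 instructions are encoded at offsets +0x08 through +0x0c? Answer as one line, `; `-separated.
[08] 18 d5 → 0x18d5
  top 6b → 0x6 → subi [RI]
  [9:8] rd=0 = %r0
  [7:0] imm=213 = #213
[0a] 1a 93 → 0x1a93
  top 6b → 0x6 → subi [RI]
  [9:8] rd=2 = %r2
  [7:0] imm=147 = #147
[0c] 18 63 → 0x1863
  top 6b → 0x6 → subi [RI]
  [9:8] rd=0 = %r0
  [7:0] imm=99 = #99

subi %r0, #213; subi %r2, #147; subi %r0, #99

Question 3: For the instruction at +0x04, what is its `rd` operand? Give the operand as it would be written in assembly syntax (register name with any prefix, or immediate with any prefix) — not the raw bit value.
%r1

off 0x04: read b9 00 as big → 0xb900
  op=0xb900>>10=0x2e ⇒ store (RR)
  [9:8] rd=1 = %r1
  [7:6] rs=0 = %r0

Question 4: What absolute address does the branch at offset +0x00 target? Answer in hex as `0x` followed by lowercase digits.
[00] cc 06 → 0xcc06
  op=0xcc06>>10=0x33 ⇒ je (J)
  imm@[9:0]=0x6 ⇒ #6
  target = base 0x473e + off 0x00 + 2 + imm 6 = 0x4746

0x4746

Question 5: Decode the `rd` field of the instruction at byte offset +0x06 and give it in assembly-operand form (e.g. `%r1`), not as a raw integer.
off 0x06: read a9 00 as big → 0xa900
  op=0xa900>>10=0x2a ⇒ pop (R)
  rd: (w>>8)&0x3=0x1 → %r1

%r1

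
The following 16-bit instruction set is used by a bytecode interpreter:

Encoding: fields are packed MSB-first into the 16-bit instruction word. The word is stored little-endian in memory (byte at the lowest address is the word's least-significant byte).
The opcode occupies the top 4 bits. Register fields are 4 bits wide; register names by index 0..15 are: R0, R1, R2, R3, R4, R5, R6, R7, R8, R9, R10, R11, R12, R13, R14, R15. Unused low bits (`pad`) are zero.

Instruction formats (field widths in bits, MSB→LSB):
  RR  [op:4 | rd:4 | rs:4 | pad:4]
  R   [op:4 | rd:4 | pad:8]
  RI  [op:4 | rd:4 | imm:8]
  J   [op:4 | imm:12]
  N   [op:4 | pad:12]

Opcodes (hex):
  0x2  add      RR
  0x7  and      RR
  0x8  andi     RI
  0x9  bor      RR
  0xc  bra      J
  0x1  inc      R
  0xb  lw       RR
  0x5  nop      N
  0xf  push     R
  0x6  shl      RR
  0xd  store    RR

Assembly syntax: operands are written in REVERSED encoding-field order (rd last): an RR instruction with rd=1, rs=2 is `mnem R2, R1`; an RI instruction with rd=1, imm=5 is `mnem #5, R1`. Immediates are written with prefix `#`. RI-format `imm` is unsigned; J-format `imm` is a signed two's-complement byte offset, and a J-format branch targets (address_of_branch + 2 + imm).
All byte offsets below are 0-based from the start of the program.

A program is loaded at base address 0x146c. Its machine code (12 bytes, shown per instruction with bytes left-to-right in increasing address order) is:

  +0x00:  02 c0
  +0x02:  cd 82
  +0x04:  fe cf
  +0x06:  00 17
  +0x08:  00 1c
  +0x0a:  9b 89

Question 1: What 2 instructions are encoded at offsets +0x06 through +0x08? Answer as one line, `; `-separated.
inc R7; inc R12

@+06  little-endian(00 17) = 0x1700
  op=0x1700>>12=0x1 ⇒ inc (R)
  rd: (w>>8)&0xf=0x7 → R7
@+08  little-endian(00 1c) = 0x1c00
  op=0x1c00>>12=0x1 ⇒ inc (R)
  rd: (w>>8)&0xf=0xc → R12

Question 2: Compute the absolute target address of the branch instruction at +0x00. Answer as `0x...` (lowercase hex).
+0x00: 02 c0 ⇒ word 0xc002 (little)
  opcode bits[15:12]=0xc: bra/J
  imm@[11:0]=0x2 ⇒ #2
  target = base 0x146c + off 0x00 + 2 + imm 2 = 0x1470

0x1470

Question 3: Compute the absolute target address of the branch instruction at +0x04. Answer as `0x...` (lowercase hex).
off 0x04: read fe cf as little → 0xcffe
  top 4b → 0xc → bra [J]
  imm: (w>>0)&0xfff=0xffe (s12→-2) → #-2
  target = base 0x146c + off 0x04 + 2 + imm -2 = 0x1470

0x1470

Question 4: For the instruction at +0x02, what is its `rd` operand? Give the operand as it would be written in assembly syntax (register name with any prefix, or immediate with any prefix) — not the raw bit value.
R2

@+02  little-endian(cd 82) = 0x82cd
  top 4b → 0x8 → andi [RI]
  [11:8] rd=2 = R2
  [7:0] imm=205 = #205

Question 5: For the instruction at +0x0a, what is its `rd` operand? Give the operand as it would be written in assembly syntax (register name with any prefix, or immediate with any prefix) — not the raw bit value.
[0a] 9b 89 → 0x899b
  opcode bits[15:12]=0x8: andi/RI
  rd@[11:8]=0x9 ⇒ R9
  imm@[7:0]=0x9b ⇒ #155

R9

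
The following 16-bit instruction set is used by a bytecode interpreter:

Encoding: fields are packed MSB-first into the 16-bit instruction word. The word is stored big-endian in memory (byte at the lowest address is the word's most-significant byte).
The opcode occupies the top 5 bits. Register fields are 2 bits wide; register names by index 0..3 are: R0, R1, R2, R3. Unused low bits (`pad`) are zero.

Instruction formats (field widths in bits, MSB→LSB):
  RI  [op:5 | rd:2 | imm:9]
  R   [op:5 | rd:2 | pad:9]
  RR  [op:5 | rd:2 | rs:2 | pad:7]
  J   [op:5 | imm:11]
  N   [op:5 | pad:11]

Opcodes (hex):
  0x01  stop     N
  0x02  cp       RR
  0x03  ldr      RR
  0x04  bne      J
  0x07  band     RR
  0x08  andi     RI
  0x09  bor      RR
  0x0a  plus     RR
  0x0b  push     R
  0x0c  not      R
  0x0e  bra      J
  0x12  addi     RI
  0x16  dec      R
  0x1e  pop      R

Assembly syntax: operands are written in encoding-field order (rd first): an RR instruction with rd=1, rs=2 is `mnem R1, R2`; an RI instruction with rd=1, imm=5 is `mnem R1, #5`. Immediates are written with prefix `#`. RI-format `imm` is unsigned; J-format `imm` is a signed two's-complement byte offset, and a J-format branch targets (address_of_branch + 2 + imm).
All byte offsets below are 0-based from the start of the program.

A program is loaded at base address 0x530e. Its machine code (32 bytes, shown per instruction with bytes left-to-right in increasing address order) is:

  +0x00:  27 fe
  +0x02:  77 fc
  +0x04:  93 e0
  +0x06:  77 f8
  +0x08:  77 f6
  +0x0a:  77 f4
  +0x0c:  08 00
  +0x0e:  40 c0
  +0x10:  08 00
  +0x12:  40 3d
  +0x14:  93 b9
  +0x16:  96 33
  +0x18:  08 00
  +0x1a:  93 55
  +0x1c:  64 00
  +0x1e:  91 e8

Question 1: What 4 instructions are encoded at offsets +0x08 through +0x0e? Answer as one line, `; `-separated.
@+08  big-endian(77 f6) = 0x77f6
  opcode bits[15:11]=0xe: bra/J
  imm@[10:0]=0x7f6 (s11→-10) ⇒ #-10
@+0a  big-endian(77 f4) = 0x77f4
  opcode bits[15:11]=0xe: bra/J
  imm@[10:0]=0x7f4 (s11→-12) ⇒ #-12
@+0c  big-endian(08 00) = 0x0800
  opcode bits[15:11]=0x1: stop/N
@+0e  big-endian(40 c0) = 0x40c0
  opcode bits[15:11]=0x8: andi/RI
  rd@[10:9]=0x0 ⇒ R0
  imm@[8:0]=0xc0 ⇒ #192

bra #-10; bra #-12; stop; andi R0, #192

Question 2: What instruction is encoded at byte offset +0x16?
addi R3, #51

[16] 96 33 → 0x9633
  opcode bits[15:11]=0x12: addi/RI
  rd: (w>>9)&0x3=0x3 → R3
  imm: (w>>0)&0x1ff=0x33 → #51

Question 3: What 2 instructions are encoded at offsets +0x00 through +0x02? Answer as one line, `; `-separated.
@+00  big-endian(27 fe) = 0x27fe
  opcode bits[15:11]=0x4: bne/J
  imm: (w>>0)&0x7ff=0x7fe (s11→-2) → #-2
@+02  big-endian(77 fc) = 0x77fc
  opcode bits[15:11]=0xe: bra/J
  imm: (w>>0)&0x7ff=0x7fc (s11→-4) → #-4

bne #-2; bra #-4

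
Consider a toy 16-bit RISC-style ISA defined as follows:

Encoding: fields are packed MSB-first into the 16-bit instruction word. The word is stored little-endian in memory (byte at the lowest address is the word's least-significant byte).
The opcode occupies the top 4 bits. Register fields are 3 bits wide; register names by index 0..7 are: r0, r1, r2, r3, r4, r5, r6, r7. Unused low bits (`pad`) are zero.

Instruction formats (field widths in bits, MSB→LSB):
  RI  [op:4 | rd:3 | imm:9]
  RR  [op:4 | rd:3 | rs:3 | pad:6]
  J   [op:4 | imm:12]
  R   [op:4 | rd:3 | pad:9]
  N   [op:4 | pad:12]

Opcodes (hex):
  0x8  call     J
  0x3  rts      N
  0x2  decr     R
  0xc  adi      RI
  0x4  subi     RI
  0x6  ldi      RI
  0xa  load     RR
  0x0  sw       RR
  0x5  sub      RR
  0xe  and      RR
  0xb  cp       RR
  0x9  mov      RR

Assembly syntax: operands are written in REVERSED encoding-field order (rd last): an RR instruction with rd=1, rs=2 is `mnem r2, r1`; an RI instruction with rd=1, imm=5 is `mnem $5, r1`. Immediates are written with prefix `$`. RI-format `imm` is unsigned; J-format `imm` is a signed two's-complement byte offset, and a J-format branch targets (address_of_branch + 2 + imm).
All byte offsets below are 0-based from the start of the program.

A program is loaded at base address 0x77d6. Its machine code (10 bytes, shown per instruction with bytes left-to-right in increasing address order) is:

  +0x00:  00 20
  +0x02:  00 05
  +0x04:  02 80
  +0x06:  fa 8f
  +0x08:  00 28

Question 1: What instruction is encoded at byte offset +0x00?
decr r0

+0x00: 00 20 ⇒ word 0x2000 (little)
  opcode bits[15:12]=0x2: decr/R
  rd@[11:9]=0x0 ⇒ r0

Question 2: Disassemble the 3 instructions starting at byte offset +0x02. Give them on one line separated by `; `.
[02] 00 05 → 0x0500
  op=0x0500>>12=0x0 ⇒ sw (RR)
  [11:9] rd=2 = r2
  [8:6] rs=4 = r4
[04] 02 80 → 0x8002
  op=0x8002>>12=0x8 ⇒ call (J)
  [11:0] imm=2 = $2
[06] fa 8f → 0x8ffa
  op=0x8ffa>>12=0x8 ⇒ call (J)
  [11:0] imm=4090 (s12→-6) = $-6

sw r4, r2; call $2; call $-6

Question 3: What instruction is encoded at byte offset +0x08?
decr r4

@+08  little-endian(00 28) = 0x2800
  top 4b → 0x2 → decr [R]
  [11:9] rd=4 = r4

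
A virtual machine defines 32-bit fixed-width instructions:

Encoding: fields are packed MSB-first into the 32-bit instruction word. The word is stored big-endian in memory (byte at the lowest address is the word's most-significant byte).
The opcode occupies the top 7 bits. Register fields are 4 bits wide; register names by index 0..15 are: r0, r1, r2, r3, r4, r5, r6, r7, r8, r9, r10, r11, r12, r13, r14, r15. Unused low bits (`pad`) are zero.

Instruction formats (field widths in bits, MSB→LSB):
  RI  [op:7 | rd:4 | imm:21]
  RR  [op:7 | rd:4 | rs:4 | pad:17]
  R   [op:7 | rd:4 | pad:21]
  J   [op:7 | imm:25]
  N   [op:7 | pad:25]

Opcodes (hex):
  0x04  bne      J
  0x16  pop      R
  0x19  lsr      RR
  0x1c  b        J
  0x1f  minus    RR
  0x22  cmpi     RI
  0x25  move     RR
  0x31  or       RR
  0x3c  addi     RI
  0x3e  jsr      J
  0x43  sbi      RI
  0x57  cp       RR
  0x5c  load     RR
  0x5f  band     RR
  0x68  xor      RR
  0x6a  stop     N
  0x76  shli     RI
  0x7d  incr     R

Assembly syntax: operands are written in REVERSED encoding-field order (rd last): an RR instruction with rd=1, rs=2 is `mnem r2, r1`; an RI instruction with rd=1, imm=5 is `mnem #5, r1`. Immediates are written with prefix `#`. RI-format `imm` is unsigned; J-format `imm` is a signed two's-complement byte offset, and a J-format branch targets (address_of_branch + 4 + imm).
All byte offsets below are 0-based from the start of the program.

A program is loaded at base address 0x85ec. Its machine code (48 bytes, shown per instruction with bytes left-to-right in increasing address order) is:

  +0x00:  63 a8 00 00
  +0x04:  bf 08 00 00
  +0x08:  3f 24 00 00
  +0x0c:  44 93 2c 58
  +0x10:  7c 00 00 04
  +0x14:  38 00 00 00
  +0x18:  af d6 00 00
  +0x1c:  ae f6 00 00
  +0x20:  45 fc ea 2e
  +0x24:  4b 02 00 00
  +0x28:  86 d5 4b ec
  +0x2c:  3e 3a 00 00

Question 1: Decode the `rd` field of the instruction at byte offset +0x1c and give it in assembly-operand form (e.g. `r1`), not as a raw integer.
r7

+0x1c: ae f6 00 00 ⇒ word 0xaef60000 (big)
  top 7b → 0x57 → cp [RR]
  rd: (w>>21)&0xf=0x7 → r7
  rs: (w>>17)&0xf=0xb → r11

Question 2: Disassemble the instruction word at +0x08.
+0x08: 3f 24 00 00 ⇒ word 0x3f240000 (big)
  top 7b → 0x1f → minus [RR]
  [24:21] rd=9 = r9
  [20:17] rs=2 = r2

minus r2, r9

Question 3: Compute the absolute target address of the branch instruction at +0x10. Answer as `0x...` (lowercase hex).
0x8604

@+10  big-endian(7c 00 00 04) = 0x7c000004
  top 7b → 0x3e → jsr [J]
  imm: (w>>0)&0x1ffffff=0x4 → #4
  target = base 0x85ec + off 0x10 + 4 + imm 4 = 0x8604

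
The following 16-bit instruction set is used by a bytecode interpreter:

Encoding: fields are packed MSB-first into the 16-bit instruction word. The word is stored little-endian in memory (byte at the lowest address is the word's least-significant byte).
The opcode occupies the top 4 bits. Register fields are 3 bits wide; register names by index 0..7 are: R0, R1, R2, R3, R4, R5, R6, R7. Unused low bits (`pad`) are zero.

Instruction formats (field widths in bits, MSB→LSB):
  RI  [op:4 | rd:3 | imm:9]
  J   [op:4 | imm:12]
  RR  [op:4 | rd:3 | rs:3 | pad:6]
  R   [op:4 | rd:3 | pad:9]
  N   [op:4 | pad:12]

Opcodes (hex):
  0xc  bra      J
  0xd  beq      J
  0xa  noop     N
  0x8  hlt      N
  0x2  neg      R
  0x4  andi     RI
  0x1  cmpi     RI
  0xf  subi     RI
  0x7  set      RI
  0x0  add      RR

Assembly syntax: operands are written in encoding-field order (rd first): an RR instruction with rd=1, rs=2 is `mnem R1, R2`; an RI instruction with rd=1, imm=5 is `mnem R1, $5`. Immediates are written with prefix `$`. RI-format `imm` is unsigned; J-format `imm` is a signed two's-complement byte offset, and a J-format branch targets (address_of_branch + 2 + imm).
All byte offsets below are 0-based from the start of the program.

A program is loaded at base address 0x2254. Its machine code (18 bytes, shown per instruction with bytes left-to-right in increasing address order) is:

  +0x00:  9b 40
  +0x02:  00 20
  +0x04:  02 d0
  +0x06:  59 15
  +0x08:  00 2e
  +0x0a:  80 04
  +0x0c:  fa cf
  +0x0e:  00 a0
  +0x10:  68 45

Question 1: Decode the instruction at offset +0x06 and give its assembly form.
cmpi R2, $345

+0x06: 59 15 ⇒ word 0x1559 (little)
  op=0x1559>>12=0x1 ⇒ cmpi (RI)
  rd@[11:9]=0x2 ⇒ R2
  imm@[8:0]=0x159 ⇒ $345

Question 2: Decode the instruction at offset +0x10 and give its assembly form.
@+10  little-endian(68 45) = 0x4568
  op=0x4568>>12=0x4 ⇒ andi (RI)
  rd@[11:9]=0x2 ⇒ R2
  imm@[8:0]=0x168 ⇒ $360

andi R2, $360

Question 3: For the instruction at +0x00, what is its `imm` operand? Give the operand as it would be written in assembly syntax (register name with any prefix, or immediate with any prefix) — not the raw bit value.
$155

+0x00: 9b 40 ⇒ word 0x409b (little)
  op=0x409b>>12=0x4 ⇒ andi (RI)
  rd@[11:9]=0x0 ⇒ R0
  imm@[8:0]=0x9b ⇒ $155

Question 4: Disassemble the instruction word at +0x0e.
@+0e  little-endian(00 a0) = 0xa000
  op=0xa000>>12=0xa ⇒ noop (N)

noop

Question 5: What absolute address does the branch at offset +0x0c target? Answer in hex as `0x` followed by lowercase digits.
@+0c  little-endian(fa cf) = 0xcffa
  opcode bits[15:12]=0xc: bra/J
  [11:0] imm=4090 (s12→-6) = $-6
  target = base 0x2254 + off 0x0c + 2 + imm -6 = 0x225c

0x225c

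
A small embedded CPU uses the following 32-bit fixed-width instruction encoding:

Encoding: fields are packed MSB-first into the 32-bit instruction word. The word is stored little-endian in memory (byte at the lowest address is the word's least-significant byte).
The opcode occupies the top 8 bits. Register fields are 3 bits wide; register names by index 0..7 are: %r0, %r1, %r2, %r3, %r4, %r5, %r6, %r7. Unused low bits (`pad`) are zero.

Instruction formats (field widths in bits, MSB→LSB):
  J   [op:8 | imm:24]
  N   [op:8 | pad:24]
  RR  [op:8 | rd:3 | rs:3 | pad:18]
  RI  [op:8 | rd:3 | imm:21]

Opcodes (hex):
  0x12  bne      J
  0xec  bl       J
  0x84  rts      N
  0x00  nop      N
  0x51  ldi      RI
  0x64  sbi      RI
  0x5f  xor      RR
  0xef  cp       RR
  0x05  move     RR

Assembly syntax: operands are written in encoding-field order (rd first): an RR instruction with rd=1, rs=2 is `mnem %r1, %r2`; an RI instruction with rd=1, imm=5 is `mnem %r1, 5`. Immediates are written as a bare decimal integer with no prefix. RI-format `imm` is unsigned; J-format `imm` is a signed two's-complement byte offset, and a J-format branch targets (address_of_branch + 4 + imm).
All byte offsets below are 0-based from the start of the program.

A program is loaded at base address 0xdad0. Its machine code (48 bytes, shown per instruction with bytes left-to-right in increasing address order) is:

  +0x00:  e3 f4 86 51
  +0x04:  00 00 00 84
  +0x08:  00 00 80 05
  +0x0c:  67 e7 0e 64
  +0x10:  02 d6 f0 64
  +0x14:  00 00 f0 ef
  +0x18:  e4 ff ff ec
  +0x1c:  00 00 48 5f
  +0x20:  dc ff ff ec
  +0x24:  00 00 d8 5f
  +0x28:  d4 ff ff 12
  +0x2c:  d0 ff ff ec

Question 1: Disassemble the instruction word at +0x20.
@+20  little-endian(dc ff ff ec) = 0xecffffdc
  top 8b → 0xec → bl [J]
  imm@[23:0]=0xffffdc (s24→-36) ⇒ -36

bl -36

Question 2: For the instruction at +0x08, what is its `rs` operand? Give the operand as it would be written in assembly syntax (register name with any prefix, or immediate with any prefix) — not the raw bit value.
off 0x08: read 00 00 80 05 as little → 0x05800000
  opcode bits[31:24]=0x5: move/RR
  rd: (w>>21)&0x7=0x4 → %r4
  rs: (w>>18)&0x7=0x0 → %r0

%r0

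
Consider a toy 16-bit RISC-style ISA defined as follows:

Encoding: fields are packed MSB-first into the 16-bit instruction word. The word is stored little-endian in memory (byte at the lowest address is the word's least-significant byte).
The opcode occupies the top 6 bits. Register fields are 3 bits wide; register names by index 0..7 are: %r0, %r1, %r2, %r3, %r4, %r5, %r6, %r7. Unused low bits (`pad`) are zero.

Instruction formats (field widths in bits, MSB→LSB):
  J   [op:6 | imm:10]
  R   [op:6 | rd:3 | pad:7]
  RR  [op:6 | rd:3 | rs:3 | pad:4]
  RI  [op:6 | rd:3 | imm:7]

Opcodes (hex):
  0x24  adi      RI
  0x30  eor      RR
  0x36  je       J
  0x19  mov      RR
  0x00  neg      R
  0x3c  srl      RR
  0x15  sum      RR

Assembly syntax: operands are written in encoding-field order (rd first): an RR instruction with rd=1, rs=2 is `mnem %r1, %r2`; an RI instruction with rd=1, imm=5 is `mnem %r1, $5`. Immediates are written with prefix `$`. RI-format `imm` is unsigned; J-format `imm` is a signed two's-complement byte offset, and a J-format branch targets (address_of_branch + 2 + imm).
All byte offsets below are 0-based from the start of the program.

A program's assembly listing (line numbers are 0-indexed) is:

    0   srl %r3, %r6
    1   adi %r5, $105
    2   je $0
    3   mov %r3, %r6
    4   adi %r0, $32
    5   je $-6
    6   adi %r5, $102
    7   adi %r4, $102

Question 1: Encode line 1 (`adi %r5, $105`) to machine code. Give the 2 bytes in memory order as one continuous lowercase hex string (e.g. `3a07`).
e992

L1: adi op=0x24:6|rd=5:3|imm=105:7 ⇒ 0x92e9 ⇒ little e9 92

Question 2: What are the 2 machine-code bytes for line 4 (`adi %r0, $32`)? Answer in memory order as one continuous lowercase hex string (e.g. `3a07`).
line 4 (adi): pack op=0x24:6|rd=0:3|imm=32:7 = 0x9020; little→ 20 90

2090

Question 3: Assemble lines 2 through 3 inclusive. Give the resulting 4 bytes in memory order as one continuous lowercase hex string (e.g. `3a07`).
00d8e065

2. je fields op=0x36:6|imm=0:10 → word d800h → 00 d8
3. mov fields op=0x19:6|rd=3:3|rs=6:3|pad=0:4 → word 65e0h → e0 65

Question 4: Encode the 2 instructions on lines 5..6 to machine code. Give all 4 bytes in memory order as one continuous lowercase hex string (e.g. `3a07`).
fadbe692

L5: je op=0x36:6|imm=-6:10 ⇒ 0xdbfa ⇒ little fa db
L6: adi op=0x24:6|rd=5:3|imm=102:7 ⇒ 0x92e6 ⇒ little e6 92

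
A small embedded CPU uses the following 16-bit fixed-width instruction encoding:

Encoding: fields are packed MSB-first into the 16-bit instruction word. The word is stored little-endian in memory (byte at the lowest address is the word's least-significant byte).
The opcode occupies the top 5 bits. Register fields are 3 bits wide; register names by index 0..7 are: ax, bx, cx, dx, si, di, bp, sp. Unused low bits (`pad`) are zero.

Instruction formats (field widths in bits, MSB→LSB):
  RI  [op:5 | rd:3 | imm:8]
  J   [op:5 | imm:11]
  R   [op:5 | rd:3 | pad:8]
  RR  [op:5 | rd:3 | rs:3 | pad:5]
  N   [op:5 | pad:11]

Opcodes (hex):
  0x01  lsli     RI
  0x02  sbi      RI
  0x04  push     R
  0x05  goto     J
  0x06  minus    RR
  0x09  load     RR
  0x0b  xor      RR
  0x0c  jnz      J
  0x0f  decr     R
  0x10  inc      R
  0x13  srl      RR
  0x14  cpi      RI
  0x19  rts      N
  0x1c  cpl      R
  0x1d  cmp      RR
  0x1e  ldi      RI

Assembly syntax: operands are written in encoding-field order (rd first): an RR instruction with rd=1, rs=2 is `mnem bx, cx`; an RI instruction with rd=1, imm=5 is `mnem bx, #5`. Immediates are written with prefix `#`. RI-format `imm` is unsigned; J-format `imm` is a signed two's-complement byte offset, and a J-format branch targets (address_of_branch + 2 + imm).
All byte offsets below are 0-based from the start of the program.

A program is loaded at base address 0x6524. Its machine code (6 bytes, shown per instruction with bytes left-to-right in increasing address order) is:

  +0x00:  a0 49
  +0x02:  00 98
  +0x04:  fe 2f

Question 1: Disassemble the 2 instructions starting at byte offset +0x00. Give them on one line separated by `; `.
load bx, di; srl ax, ax

+0x00: a0 49 ⇒ word 0x49a0 (little)
  top 5b → 0x9 → load [RR]
  rd@[10:8]=0x1 ⇒ bx
  rs@[7:5]=0x5 ⇒ di
+0x02: 00 98 ⇒ word 0x9800 (little)
  top 5b → 0x13 → srl [RR]
  rd@[10:8]=0x0 ⇒ ax
  rs@[7:5]=0x0 ⇒ ax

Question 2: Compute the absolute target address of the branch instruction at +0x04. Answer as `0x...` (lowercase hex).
[04] fe 2f → 0x2ffe
  top 5b → 0x5 → goto [J]
  [10:0] imm=2046 (s11→-2) = #-2
  target = base 0x6524 + off 0x04 + 2 + imm -2 = 0x6528

0x6528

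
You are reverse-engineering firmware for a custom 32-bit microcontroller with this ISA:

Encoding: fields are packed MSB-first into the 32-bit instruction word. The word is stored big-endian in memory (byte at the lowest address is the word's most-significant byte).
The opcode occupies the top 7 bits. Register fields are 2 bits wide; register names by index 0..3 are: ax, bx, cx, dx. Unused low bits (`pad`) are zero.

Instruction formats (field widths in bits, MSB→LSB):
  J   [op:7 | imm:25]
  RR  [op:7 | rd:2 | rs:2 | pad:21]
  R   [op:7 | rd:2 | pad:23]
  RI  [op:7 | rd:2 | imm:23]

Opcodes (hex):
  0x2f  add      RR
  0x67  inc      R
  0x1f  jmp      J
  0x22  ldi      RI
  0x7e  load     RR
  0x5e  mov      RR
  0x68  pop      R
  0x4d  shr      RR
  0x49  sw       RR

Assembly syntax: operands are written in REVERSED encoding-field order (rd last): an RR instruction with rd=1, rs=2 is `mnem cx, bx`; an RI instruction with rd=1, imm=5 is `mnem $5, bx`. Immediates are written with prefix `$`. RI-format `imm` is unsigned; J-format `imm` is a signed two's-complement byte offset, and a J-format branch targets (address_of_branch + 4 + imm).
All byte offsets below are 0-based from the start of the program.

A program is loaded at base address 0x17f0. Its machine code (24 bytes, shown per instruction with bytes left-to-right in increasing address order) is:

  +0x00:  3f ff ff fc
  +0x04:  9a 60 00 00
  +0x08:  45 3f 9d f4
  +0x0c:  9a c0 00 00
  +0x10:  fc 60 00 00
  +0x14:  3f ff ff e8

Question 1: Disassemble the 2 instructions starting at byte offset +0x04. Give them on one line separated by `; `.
off 0x04: read 9a 60 00 00 as big → 0x9a600000
  op=0x9a600000>>25=0x4d ⇒ shr (RR)
  [24:23] rd=0 = ax
  [22:21] rs=3 = dx
off 0x08: read 45 3f 9d f4 as big → 0x453f9df4
  op=0x453f9df4>>25=0x22 ⇒ ldi (RI)
  [24:23] rd=2 = cx
  [22:0] imm=4169204 = $4169204

shr dx, ax; ldi $4169204, cx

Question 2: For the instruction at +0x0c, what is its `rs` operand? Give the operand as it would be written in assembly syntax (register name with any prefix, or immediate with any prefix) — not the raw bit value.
cx

[0c] 9a c0 00 00 → 0x9ac00000
  top 7b → 0x4d → shr [RR]
  [24:23] rd=1 = bx
  [22:21] rs=2 = cx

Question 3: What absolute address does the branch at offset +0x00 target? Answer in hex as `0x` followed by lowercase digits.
@+00  big-endian(3f ff ff fc) = 0x3ffffffc
  top 7b → 0x1f → jmp [J]
  [24:0] imm=33554428 (s25→-4) = $-4
  target = base 0x17f0 + off 0x00 + 4 + imm -4 = 0x17f0

0x17f0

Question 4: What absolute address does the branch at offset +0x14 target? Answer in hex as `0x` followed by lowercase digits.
0x17f0

off 0x14: read 3f ff ff e8 as big → 0x3fffffe8
  op=0x3fffffe8>>25=0x1f ⇒ jmp (J)
  imm: (w>>0)&0x1ffffff=0x1ffffe8 (s25→-24) → $-24
  target = base 0x17f0 + off 0x14 + 4 + imm -24 = 0x17f0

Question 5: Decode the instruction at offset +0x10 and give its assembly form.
@+10  big-endian(fc 60 00 00) = 0xfc600000
  top 7b → 0x7e → load [RR]
  rd: (w>>23)&0x3=0x0 → ax
  rs: (w>>21)&0x3=0x3 → dx

load dx, ax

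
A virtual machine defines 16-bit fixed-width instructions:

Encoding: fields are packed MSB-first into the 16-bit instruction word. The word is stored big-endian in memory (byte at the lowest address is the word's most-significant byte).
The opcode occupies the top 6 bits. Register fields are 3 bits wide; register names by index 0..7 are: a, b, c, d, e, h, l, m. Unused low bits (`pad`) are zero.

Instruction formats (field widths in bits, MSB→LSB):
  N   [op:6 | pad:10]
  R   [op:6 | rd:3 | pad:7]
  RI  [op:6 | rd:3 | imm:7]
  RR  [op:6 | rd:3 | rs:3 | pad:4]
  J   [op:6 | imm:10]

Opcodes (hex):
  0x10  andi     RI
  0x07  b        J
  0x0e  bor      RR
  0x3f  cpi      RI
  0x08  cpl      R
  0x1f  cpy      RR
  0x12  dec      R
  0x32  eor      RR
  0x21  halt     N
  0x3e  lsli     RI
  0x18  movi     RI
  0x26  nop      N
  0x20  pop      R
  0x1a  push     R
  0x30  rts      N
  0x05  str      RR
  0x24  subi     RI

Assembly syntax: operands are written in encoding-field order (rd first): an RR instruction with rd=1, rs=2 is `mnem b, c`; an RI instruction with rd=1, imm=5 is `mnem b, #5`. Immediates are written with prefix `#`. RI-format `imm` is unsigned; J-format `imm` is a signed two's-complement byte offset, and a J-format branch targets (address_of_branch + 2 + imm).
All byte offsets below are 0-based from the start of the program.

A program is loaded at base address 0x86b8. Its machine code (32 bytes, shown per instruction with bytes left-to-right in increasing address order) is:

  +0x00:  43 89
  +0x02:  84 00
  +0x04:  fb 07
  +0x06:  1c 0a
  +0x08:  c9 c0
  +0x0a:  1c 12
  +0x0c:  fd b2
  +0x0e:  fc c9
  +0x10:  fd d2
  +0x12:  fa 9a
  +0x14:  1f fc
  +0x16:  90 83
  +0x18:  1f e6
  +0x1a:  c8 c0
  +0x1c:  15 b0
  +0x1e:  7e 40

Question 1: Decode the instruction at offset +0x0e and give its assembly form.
cpi b, #73

+0x0e: fc c9 ⇒ word 0xfcc9 (big)
  top 6b → 0x3f → cpi [RI]
  rd: (w>>7)&0x7=0x1 → b
  imm: (w>>0)&0x7f=0x49 → #73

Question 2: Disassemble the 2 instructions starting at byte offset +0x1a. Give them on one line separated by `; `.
eor b, e; str d, d

+0x1a: c8 c0 ⇒ word 0xc8c0 (big)
  top 6b → 0x32 → eor [RR]
  [9:7] rd=1 = b
  [6:4] rs=4 = e
+0x1c: 15 b0 ⇒ word 0x15b0 (big)
  top 6b → 0x5 → str [RR]
  [9:7] rd=3 = d
  [6:4] rs=3 = d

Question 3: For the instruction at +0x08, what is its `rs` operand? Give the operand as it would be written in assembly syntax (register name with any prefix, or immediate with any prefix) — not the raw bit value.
[08] c9 c0 → 0xc9c0
  opcode bits[15:10]=0x32: eor/RR
  [9:7] rd=3 = d
  [6:4] rs=4 = e

e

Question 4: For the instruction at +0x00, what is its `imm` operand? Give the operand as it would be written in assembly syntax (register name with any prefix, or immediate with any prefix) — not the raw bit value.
#9

@+00  big-endian(43 89) = 0x4389
  top 6b → 0x10 → andi [RI]
  rd: (w>>7)&0x7=0x7 → m
  imm: (w>>0)&0x7f=0x9 → #9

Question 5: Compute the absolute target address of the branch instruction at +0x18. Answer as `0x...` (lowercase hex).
off 0x18: read 1f e6 as big → 0x1fe6
  top 6b → 0x7 → b [J]
  [9:0] imm=998 (s10→-26) = #-26
  target = base 0x86b8 + off 0x18 + 2 + imm -26 = 0x86b8

0x86b8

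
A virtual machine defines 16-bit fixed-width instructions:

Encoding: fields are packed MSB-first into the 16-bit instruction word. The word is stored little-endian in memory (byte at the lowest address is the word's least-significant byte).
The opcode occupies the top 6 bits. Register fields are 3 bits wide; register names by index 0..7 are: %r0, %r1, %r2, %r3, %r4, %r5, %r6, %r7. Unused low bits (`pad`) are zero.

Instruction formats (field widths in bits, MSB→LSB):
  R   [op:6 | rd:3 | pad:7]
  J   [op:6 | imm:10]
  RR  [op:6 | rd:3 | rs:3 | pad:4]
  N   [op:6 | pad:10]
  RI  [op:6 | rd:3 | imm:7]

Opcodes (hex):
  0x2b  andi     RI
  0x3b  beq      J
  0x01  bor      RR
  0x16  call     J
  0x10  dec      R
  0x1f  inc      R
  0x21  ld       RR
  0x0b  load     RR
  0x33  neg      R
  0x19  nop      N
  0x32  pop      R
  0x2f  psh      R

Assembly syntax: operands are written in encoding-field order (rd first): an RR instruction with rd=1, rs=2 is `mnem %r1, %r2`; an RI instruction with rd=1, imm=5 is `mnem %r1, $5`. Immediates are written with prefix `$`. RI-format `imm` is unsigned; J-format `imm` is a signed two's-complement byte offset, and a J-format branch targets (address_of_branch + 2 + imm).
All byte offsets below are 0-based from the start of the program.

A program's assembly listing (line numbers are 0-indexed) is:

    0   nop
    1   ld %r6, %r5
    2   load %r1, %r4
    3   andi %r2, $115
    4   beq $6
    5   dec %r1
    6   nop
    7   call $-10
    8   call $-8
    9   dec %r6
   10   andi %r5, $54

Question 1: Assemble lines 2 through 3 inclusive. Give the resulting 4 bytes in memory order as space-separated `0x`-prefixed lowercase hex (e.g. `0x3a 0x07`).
0xc0 0x2c 0x73 0xad

L2: load op=0xb:6|rd=1:3|rs=4:3|pad=0:4 ⇒ 0x2cc0 ⇒ little c0 2c
L3: andi op=0x2b:6|rd=2:3|imm=115:7 ⇒ 0xad73 ⇒ little 73 ad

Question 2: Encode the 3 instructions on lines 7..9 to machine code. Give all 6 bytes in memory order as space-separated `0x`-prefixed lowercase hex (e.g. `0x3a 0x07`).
0xf6 0x5b 0xf8 0x5b 0x00 0x43

line 7 (call): pack op=0x16:6|imm=-10:10 = 0x5bf6; little→ f6 5b
line 8 (call): pack op=0x16:6|imm=-8:10 = 0x5bf8; little→ f8 5b
line 9 (dec): pack op=0x10:6|rd=6:3|pad=0:7 = 0x4300; little→ 00 43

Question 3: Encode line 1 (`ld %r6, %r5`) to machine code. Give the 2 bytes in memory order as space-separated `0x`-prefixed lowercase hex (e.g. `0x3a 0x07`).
0x50 0x87

L1: ld op=0x21:6|rd=6:3|rs=5:3|pad=0:4 ⇒ 0x8750 ⇒ little 50 87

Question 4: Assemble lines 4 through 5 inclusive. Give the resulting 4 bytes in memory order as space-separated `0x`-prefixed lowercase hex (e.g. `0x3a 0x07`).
4. beq fields op=0x3b:6|imm=6:10 → word ec06h → 06 ec
5. dec fields op=0x10:6|rd=1:3|pad=0:7 → word 4080h → 80 40

0x06 0xec 0x80 0x40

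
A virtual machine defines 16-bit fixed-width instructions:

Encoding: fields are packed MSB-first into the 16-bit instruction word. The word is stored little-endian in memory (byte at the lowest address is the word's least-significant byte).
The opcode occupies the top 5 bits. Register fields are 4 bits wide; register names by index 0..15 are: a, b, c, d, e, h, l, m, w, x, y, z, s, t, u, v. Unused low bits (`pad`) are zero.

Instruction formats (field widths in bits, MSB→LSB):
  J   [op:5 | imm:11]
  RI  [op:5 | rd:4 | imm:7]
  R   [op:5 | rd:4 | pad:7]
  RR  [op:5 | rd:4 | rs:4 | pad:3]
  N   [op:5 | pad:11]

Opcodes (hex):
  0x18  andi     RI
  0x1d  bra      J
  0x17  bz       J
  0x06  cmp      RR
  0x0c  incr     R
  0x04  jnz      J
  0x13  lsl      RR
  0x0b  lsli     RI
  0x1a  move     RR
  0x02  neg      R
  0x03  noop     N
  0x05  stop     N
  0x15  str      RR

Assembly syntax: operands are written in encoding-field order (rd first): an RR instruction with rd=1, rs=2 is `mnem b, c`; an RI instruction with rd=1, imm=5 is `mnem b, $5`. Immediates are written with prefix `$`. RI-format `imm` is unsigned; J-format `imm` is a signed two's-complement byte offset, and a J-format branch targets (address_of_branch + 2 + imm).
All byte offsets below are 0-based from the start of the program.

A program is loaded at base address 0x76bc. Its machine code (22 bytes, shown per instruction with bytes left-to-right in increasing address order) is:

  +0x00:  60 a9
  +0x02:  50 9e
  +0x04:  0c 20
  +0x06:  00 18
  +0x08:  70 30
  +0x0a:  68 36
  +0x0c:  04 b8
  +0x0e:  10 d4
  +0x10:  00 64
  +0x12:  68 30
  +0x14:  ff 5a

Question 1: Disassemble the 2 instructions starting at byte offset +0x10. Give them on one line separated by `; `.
incr w; cmp a, t

+0x10: 00 64 ⇒ word 0x6400 (little)
  opcode bits[15:11]=0xc: incr/R
  rd@[10:7]=0x8 ⇒ w
+0x12: 68 30 ⇒ word 0x3068 (little)
  opcode bits[15:11]=0x6: cmp/RR
  rd@[10:7]=0x0 ⇒ a
  rs@[6:3]=0xd ⇒ t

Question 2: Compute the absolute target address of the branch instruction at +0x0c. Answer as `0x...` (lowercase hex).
0x76ce

[0c] 04 b8 → 0xb804
  opcode bits[15:11]=0x17: bz/J
  [10:0] imm=4 = $4
  target = base 0x76bc + off 0x0c + 2 + imm 4 = 0x76ce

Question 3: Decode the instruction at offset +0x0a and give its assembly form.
off 0x0a: read 68 36 as little → 0x3668
  top 5b → 0x6 → cmp [RR]
  rd@[10:7]=0xc ⇒ s
  rs@[6:3]=0xd ⇒ t

cmp s, t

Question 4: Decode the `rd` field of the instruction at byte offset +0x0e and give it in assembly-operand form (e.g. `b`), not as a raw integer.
+0x0e: 10 d4 ⇒ word 0xd410 (little)
  opcode bits[15:11]=0x1a: move/RR
  rd: (w>>7)&0xf=0x8 → w
  rs: (w>>3)&0xf=0x2 → c

w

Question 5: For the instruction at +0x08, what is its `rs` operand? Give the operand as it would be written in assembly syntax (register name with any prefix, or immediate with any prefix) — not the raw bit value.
+0x08: 70 30 ⇒ word 0x3070 (little)
  opcode bits[15:11]=0x6: cmp/RR
  rd@[10:7]=0x0 ⇒ a
  rs@[6:3]=0xe ⇒ u

u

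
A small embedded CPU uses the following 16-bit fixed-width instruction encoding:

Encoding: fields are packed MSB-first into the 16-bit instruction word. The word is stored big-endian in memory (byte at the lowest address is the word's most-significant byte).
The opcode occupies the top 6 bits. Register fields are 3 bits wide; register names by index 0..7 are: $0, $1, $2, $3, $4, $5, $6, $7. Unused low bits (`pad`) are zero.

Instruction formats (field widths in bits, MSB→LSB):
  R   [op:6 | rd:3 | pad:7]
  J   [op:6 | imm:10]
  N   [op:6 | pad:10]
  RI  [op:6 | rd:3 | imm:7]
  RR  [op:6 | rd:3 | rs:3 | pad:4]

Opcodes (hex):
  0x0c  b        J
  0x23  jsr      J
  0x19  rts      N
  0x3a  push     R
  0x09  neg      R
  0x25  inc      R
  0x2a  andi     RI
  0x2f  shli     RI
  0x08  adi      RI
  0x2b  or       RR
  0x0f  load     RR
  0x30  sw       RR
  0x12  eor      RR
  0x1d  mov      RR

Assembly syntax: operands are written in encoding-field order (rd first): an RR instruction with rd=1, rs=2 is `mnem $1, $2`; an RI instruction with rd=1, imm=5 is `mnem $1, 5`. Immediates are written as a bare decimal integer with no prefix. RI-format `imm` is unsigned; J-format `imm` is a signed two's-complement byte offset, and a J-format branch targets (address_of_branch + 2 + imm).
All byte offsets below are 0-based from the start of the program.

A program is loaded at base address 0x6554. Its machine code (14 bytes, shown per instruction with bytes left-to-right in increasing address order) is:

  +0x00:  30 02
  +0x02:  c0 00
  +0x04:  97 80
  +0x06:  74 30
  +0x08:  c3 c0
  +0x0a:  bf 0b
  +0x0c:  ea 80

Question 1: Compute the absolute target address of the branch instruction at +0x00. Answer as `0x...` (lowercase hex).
off 0x00: read 30 02 as big → 0x3002
  opcode bits[15:10]=0xc: b/J
  imm@[9:0]=0x2 ⇒ 2
  target = base 0x6554 + off 0x00 + 2 + imm 2 = 0x6558

0x6558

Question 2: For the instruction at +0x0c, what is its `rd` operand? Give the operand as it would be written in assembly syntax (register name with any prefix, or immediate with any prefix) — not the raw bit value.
[0c] ea 80 → 0xea80
  opcode bits[15:10]=0x3a: push/R
  rd: (w>>7)&0x7=0x5 → $5

$5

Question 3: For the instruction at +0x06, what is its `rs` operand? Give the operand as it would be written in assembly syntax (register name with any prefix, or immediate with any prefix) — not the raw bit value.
off 0x06: read 74 30 as big → 0x7430
  op=0x7430>>10=0x1d ⇒ mov (RR)
  rd: (w>>7)&0x7=0x0 → $0
  rs: (w>>4)&0x7=0x3 → $3

$3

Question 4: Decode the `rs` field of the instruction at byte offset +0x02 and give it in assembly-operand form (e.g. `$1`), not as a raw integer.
$0

[02] c0 00 → 0xc000
  op=0xc000>>10=0x30 ⇒ sw (RR)
  rd@[9:7]=0x0 ⇒ $0
  rs@[6:4]=0x0 ⇒ $0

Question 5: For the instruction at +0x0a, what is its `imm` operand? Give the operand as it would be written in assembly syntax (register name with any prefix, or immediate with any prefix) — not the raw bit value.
11

+0x0a: bf 0b ⇒ word 0xbf0b (big)
  op=0xbf0b>>10=0x2f ⇒ shli (RI)
  [9:7] rd=6 = $6
  [6:0] imm=11 = 11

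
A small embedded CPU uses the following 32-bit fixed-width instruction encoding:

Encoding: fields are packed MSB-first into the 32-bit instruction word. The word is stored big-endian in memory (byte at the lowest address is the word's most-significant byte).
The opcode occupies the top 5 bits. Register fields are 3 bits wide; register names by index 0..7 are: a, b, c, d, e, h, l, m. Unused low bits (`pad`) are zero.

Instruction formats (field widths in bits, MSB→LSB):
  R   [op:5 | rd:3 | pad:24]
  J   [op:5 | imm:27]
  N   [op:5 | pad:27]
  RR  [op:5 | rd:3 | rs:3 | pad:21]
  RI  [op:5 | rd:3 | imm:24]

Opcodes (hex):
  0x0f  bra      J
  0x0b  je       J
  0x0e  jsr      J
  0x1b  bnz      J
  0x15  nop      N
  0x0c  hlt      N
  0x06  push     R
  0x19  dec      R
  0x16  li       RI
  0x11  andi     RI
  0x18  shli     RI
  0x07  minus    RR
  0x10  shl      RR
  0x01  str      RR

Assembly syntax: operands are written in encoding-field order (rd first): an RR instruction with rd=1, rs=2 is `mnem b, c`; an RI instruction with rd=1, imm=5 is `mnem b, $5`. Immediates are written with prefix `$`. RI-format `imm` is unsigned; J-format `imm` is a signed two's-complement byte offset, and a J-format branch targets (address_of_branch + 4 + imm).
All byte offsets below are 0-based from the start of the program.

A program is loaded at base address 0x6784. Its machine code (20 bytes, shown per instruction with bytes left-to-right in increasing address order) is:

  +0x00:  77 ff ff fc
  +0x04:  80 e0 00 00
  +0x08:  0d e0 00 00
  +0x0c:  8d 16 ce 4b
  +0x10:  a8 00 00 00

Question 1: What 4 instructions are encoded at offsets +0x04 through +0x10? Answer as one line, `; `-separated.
[04] 80 e0 00 00 → 0x80e00000
  op=0x80e00000>>27=0x10 ⇒ shl (RR)
  [26:24] rd=0 = a
  [23:21] rs=7 = m
[08] 0d e0 00 00 → 0x0de00000
  op=0x0de00000>>27=0x1 ⇒ str (RR)
  [26:24] rd=5 = h
  [23:21] rs=7 = m
[0c] 8d 16 ce 4b → 0x8d16ce4b
  op=0x8d16ce4b>>27=0x11 ⇒ andi (RI)
  [26:24] rd=5 = h
  [23:0] imm=1494603 = $1494603
[10] a8 00 00 00 → 0xa8000000
  op=0xa8000000>>27=0x15 ⇒ nop (N)

shl a, m; str h, m; andi h, $1494603; nop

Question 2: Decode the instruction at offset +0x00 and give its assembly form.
+0x00: 77 ff ff fc ⇒ word 0x77fffffc (big)
  opcode bits[31:27]=0xe: jsr/J
  [26:0] imm=134217724 (s27→-4) = $-4

jsr $-4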